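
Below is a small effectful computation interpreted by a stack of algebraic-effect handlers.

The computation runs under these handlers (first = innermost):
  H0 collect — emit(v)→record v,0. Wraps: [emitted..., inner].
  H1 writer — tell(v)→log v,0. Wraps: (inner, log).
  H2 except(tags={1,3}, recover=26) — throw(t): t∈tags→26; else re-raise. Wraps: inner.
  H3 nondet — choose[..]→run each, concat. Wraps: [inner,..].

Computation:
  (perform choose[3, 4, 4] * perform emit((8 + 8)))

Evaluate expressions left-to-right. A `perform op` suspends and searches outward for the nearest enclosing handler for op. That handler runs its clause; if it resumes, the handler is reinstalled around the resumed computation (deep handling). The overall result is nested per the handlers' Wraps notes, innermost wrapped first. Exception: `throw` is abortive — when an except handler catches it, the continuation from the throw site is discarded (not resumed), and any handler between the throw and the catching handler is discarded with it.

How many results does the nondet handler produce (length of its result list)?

Answer: 3

Working:
choose[3, 4, 4] @ H3
  branch[0] choose=3:
    emit(16) @ H0 ⇒ out+=16
    H0 returns [16, 0]
    H1 returns ([16, 0], ())
    H2 returns ([16, 0], ())
    H3 returns [([16, 0], ())]
  branch[1] choose=4:
    emit(16) @ H0 ⇒ out+=16
    H0 returns [16, 0]
    H1 returns ([16, 0], ())
    H2 returns ([16, 0], ())
    H3 returns [([16, 0], ())]
  branch[2] choose=4:
    emit(16) @ H0 ⇒ out+=16
    H0 returns [16, 0]
    H1 returns ([16, 0], ())
    H2 returns ([16, 0], ())
    H3 returns [([16, 0], ())]
= [([16, 0], ()), ([16, 0], ()), ([16, 0], ())]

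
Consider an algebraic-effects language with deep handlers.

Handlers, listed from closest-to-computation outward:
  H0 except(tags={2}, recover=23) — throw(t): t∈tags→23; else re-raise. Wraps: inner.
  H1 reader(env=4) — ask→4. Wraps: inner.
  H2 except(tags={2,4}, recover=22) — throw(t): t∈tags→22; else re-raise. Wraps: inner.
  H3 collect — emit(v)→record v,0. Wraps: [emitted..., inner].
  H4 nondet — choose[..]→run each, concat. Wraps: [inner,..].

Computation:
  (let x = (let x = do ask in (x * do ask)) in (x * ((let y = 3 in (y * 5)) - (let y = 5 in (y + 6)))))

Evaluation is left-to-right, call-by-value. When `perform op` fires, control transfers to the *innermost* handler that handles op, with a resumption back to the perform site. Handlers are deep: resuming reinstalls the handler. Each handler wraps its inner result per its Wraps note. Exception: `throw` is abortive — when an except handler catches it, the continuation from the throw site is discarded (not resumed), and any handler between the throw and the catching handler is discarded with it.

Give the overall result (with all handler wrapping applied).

Evaluation trace:
ask @ H1 ⇒ 4
ask @ H1 ⇒ 4
H0 returns 64
H1 returns 64
H2 returns 64
H3 returns [64]
H4 returns [[64]]
= [[64]]

Answer: [[64]]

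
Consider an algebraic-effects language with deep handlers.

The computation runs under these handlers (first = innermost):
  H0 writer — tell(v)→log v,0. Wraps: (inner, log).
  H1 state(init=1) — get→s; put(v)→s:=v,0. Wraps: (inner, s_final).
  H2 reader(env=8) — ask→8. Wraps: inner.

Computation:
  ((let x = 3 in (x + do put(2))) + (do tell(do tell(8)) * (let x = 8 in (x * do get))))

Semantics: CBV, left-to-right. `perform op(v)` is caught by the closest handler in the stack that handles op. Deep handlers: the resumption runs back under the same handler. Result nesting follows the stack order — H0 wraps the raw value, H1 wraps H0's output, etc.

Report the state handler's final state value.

Step-by-step:
put(2) @ H1 ⇒ s:=2
tell(8) @ H0 ⇒ log+=8
tell(0) @ H0 ⇒ log+=0
get @ H1 ⇒ 2
H0 returns (3, (8, 0))
H1 returns ((3, (8, 0)), 2)
H2 returns ((3, (8, 0)), 2)
= ((3, (8, 0)), 2)

Answer: 2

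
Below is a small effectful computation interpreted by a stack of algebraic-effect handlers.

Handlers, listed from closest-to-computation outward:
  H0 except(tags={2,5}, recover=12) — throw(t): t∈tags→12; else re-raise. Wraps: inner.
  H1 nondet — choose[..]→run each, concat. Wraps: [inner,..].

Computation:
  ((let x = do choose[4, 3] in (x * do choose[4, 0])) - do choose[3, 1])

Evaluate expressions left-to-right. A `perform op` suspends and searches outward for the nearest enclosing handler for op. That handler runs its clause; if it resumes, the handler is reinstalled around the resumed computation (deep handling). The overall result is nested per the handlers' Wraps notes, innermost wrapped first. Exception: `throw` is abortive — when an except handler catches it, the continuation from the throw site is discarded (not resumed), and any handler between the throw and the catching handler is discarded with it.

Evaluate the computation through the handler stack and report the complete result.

Evaluation trace:
choose[4, 3] @ H1
  branch[0] choose=4:
    choose[4, 0] @ H1
      branch[0] choose=4:
        choose[3, 1] @ H1
          branch[0] choose=3:
            H0 returns 13
            H1 returns [13]
          branch[1] choose=1:
            H0 returns 15
            H1 returns [15]
      branch[1] choose=0:
        choose[3, 1] @ H1
          branch[0] choose=3:
            H0 returns -3
            H1 returns [-3]
          branch[1] choose=1:
            H0 returns -1
            H1 returns [-1]
  branch[1] choose=3:
    choose[4, 0] @ H1
      branch[0] choose=4:
        choose[3, 1] @ H1
          branch[0] choose=3:
            H0 returns 9
            H1 returns [9]
          branch[1] choose=1:
            H0 returns 11
            H1 returns [11]
      branch[1] choose=0:
        choose[3, 1] @ H1
          branch[0] choose=3:
            H0 returns -3
            H1 returns [-3]
          branch[1] choose=1:
            H0 returns -1
            H1 returns [-1]
= [13, 15, -3, -1, 9, 11, -3, -1]

Answer: [13, 15, -3, -1, 9, 11, -3, -1]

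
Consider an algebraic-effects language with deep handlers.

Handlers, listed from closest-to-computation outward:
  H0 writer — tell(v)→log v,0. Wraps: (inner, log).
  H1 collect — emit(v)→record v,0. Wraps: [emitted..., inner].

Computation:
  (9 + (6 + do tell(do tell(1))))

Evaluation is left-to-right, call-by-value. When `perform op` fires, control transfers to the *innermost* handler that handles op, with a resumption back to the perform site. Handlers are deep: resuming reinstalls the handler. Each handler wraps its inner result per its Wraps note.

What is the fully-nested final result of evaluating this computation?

Step-by-step:
tell(1) @ H0 ⇒ log+=1
tell(0) @ H0 ⇒ log+=0
H0 returns (15, (1, 0))
H1 returns [(15, (1, 0))]
= [(15, (1, 0))]

Answer: [(15, (1, 0))]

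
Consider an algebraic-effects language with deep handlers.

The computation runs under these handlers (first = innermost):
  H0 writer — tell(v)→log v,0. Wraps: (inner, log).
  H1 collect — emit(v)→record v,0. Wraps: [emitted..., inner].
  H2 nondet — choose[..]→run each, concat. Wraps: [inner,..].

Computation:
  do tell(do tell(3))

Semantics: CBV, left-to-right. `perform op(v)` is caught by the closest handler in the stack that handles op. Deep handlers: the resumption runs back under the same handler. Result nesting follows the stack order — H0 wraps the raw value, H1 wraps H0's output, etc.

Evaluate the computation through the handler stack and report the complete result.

Working:
tell(3) @ H0 ⇒ log+=3
tell(0) @ H0 ⇒ log+=0
H0 returns (0, (3, 0))
H1 returns [(0, (3, 0))]
H2 returns [[(0, (3, 0))]]
= [[(0, (3, 0))]]

Answer: [[(0, (3, 0))]]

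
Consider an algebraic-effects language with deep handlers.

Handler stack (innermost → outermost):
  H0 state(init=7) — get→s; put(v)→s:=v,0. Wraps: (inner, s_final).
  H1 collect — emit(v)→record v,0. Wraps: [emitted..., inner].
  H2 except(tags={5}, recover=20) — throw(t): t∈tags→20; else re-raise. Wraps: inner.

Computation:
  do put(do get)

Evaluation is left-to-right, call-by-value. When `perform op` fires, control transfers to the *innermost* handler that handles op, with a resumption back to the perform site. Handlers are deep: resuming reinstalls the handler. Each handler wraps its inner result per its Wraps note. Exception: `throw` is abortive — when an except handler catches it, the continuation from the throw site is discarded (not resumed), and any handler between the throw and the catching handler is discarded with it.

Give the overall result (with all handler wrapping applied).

Answer: [(0, 7)]

Working:
get @ H0 ⇒ 7
put(7) @ H0 ⇒ s:=7
H0 returns (0, 7)
H1 returns [(0, 7)]
H2 returns [(0, 7)]
= [(0, 7)]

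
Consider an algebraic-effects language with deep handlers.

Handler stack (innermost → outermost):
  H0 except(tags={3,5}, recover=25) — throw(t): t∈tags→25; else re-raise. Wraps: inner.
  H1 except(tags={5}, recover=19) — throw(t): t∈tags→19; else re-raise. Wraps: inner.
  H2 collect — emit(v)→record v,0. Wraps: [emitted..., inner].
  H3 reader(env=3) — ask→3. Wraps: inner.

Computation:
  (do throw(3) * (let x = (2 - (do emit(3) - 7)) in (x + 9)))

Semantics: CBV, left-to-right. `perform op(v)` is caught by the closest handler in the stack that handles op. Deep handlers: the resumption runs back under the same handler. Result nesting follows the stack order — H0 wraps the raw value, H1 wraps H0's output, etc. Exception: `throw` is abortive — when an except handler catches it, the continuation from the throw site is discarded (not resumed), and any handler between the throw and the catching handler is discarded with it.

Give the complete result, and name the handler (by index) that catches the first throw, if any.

Working:
throw(3) @ H0 caught ⇒ 25
H1 returns 25
H2 returns [25]
H3 returns [25]
= [25]

Answer: [25] ; first throw caught by: H0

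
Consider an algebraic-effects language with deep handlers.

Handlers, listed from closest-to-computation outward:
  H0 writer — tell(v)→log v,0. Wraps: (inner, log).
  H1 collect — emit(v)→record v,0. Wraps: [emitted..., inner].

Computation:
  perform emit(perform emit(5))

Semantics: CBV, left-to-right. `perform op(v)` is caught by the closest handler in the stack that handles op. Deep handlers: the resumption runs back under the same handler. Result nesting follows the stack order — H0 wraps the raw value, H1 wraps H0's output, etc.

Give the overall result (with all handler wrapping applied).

Answer: [5, 0, (0, ())]

Evaluation trace:
emit(5) @ H1 ⇒ out+=5
emit(0) @ H1 ⇒ out+=0
H0 returns (0, ())
H1 returns [5, 0, (0, ())]
= [5, 0, (0, ())]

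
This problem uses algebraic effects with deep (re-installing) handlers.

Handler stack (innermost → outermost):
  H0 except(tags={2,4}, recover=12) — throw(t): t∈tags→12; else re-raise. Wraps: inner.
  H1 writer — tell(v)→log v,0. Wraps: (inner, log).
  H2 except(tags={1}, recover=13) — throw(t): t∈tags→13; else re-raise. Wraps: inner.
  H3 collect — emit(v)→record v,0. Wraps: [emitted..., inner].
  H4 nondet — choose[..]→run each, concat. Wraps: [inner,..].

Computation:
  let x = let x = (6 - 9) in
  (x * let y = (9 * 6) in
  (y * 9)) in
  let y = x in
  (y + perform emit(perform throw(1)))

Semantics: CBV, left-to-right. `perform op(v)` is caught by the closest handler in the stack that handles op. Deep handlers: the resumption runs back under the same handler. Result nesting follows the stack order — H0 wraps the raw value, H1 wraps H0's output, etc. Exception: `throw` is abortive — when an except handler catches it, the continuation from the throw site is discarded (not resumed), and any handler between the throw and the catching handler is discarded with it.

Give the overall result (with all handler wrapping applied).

Working:
throw(1) @ H0 re-raised
throw(1) @ H2 caught ⇒ 13
H3 returns [13]
H4 returns [[13]]
= [[13]]

Answer: [[13]]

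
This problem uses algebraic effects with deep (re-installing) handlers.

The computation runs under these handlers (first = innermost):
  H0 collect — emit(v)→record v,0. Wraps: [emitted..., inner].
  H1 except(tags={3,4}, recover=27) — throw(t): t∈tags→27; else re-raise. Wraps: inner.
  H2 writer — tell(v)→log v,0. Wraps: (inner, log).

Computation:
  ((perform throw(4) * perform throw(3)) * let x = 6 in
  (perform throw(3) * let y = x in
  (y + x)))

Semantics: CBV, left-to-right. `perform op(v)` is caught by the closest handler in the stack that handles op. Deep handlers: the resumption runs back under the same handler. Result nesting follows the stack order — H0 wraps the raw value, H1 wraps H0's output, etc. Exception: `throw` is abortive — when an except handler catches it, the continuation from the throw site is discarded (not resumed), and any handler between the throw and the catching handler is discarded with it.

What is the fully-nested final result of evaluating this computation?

Answer: (27, ())

Evaluation trace:
throw(4) @ H1 caught ⇒ 27
H2 returns (27, ())
= (27, ())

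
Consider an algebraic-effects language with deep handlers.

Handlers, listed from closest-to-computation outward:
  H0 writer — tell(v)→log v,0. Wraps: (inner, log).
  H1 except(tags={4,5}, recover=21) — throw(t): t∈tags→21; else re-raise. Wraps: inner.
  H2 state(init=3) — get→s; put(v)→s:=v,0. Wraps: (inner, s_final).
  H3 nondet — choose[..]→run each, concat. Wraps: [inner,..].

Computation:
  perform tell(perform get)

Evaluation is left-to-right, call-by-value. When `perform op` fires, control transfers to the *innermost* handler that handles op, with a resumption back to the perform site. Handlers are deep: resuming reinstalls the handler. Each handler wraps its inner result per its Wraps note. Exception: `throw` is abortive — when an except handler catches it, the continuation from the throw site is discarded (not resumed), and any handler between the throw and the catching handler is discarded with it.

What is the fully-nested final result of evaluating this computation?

Evaluation trace:
get @ H2 ⇒ 3
tell(3) @ H0 ⇒ log+=3
H0 returns (0, (3))
H1 returns (0, (3))
H2 returns ((0, (3)), 3)
H3 returns [((0, (3)), 3)]
= [((0, (3)), 3)]

Answer: [((0, (3)), 3)]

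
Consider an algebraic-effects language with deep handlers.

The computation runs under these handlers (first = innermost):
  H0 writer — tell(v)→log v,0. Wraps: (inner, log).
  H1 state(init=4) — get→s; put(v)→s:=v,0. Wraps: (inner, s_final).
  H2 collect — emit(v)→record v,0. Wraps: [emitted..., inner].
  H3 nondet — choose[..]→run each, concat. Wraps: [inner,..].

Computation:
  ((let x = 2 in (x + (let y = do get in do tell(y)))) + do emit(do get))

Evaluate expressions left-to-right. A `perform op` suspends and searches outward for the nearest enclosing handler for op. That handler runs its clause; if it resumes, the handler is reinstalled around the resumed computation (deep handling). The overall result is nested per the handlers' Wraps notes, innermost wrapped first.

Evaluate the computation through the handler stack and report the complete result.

Working:
get @ H1 ⇒ 4
tell(4) @ H0 ⇒ log+=4
get @ H1 ⇒ 4
emit(4) @ H2 ⇒ out+=4
H0 returns (2, (4))
H1 returns ((2, (4)), 4)
H2 returns [4, ((2, (4)), 4)]
H3 returns [[4, ((2, (4)), 4)]]
= [[4, ((2, (4)), 4)]]

Answer: [[4, ((2, (4)), 4)]]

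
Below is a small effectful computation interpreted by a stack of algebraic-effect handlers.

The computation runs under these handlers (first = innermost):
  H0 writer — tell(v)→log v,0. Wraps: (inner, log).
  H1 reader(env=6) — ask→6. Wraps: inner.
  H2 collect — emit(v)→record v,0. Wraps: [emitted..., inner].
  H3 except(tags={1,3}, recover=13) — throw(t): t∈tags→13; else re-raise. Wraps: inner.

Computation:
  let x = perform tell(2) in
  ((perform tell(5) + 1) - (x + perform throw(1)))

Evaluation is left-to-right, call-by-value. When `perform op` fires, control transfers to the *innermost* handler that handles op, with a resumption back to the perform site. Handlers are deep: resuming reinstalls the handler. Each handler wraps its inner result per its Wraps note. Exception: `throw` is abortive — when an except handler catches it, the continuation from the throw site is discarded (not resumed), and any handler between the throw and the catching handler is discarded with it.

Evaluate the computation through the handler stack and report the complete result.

Step-by-step:
tell(2) @ H0 ⇒ log+=2
tell(5) @ H0 ⇒ log+=5
throw(1) @ H3 caught ⇒ 13
= 13

Answer: 13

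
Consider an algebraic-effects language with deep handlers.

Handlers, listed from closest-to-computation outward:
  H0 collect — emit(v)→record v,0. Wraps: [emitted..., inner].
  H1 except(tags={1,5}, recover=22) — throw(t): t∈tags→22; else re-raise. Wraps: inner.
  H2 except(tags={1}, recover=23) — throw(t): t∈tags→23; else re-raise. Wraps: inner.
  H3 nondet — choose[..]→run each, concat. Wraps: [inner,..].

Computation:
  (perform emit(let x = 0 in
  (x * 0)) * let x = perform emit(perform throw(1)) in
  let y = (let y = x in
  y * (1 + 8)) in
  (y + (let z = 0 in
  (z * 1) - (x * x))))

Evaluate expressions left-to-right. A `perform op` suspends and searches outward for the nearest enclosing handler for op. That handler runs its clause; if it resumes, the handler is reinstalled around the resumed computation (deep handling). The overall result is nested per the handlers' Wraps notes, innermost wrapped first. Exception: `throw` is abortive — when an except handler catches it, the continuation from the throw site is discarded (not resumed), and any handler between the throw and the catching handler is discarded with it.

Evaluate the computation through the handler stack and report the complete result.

Answer: [22]

Evaluation trace:
emit(0) @ H0 ⇒ out+=0
throw(1) @ H1 caught ⇒ 22
H2 returns 22
H3 returns [22]
= [22]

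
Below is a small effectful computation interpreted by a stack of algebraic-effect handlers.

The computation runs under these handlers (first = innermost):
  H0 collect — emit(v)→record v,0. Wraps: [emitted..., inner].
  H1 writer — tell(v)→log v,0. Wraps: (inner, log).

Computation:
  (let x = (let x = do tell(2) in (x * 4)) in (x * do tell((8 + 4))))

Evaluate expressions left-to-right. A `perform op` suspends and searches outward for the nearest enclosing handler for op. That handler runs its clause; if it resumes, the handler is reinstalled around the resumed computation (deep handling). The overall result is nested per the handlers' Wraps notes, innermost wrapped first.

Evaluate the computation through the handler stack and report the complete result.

Evaluation trace:
tell(2) @ H1 ⇒ log+=2
tell(12) @ H1 ⇒ log+=12
H0 returns [0]
H1 returns ([0], (2, 12))
= ([0], (2, 12))

Answer: ([0], (2, 12))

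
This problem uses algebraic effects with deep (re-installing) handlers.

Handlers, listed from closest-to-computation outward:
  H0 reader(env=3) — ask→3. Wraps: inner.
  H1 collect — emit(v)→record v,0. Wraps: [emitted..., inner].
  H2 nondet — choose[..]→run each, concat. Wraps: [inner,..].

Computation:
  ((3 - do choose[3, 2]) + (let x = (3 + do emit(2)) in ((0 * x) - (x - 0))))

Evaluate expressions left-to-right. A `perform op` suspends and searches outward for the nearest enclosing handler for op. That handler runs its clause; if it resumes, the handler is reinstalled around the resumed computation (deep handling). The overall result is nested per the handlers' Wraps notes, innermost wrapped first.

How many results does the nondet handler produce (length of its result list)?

Answer: 2

Step-by-step:
choose[3, 2] @ H2
  branch[0] choose=3:
    emit(2) @ H1 ⇒ out+=2
    H0 returns -3
    H1 returns [2, -3]
    H2 returns [[2, -3]]
  branch[1] choose=2:
    emit(2) @ H1 ⇒ out+=2
    H0 returns -2
    H1 returns [2, -2]
    H2 returns [[2, -2]]
= [[2, -3], [2, -2]]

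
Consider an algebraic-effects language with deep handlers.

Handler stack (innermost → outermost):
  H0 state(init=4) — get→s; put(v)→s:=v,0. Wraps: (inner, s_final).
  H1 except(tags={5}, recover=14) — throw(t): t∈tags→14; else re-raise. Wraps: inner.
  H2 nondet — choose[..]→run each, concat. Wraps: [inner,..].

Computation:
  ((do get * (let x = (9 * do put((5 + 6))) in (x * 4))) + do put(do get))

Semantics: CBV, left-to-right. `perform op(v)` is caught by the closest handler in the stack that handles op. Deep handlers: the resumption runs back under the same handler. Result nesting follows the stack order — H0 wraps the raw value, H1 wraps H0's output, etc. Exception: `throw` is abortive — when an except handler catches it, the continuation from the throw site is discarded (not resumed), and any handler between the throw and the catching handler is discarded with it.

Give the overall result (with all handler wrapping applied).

Answer: [(0, 11)]

Evaluation trace:
get @ H0 ⇒ 4
put(11) @ H0 ⇒ s:=11
get @ H0 ⇒ 11
put(11) @ H0 ⇒ s:=11
H0 returns (0, 11)
H1 returns (0, 11)
H2 returns [(0, 11)]
= [(0, 11)]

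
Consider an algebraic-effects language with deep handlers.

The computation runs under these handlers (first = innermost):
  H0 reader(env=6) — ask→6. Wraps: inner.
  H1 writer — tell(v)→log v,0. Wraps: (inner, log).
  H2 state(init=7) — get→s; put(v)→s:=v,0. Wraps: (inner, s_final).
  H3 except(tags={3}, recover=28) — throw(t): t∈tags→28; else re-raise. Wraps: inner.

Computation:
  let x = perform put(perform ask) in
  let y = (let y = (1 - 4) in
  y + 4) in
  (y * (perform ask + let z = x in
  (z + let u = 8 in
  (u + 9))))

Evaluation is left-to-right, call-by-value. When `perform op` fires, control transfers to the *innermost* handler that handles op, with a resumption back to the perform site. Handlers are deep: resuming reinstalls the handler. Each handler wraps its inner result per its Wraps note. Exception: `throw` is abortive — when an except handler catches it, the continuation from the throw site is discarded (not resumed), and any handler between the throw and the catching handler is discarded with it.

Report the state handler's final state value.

Answer: 6

Step-by-step:
ask @ H0 ⇒ 6
put(6) @ H2 ⇒ s:=6
ask @ H0 ⇒ 6
H0 returns 23
H1 returns (23, ())
H2 returns ((23, ()), 6)
H3 returns ((23, ()), 6)
= ((23, ()), 6)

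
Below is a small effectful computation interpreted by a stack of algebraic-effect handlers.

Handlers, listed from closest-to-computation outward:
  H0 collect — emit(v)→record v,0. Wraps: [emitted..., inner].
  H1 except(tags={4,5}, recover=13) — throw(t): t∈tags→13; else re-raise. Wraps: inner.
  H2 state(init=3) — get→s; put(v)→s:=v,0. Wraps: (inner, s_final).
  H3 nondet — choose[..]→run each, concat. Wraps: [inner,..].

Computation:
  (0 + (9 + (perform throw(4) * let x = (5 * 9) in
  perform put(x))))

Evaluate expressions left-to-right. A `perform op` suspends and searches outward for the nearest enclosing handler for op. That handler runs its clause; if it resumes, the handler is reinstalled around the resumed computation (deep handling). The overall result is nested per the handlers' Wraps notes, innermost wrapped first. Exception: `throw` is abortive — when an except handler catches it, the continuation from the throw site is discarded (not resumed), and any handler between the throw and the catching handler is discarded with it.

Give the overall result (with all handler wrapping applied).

Answer: [(13, 3)]

Evaluation trace:
throw(4) @ H1 caught ⇒ 13
H2 returns (13, 3)
H3 returns [(13, 3)]
= [(13, 3)]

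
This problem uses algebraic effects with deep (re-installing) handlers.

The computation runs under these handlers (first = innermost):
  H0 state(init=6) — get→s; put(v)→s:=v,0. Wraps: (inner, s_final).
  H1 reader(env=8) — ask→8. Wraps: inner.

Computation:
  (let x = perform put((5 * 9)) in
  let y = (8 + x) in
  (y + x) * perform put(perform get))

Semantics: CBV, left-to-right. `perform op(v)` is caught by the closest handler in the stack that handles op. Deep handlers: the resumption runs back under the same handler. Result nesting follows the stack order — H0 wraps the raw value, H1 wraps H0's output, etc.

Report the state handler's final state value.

Evaluation trace:
put(45) @ H0 ⇒ s:=45
get @ H0 ⇒ 45
put(45) @ H0 ⇒ s:=45
H0 returns (0, 45)
H1 returns (0, 45)
= (0, 45)

Answer: 45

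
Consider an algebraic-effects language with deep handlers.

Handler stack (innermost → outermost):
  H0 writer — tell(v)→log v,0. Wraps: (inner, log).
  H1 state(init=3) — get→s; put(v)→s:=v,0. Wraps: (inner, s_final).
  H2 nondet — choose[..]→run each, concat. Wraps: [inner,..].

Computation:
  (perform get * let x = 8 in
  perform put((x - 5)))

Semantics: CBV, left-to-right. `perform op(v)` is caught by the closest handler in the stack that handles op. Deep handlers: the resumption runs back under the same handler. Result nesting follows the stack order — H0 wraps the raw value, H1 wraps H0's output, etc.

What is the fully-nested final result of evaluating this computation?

Answer: [((0, ()), 3)]

Working:
get @ H1 ⇒ 3
put(3) @ H1 ⇒ s:=3
H0 returns (0, ())
H1 returns ((0, ()), 3)
H2 returns [((0, ()), 3)]
= [((0, ()), 3)]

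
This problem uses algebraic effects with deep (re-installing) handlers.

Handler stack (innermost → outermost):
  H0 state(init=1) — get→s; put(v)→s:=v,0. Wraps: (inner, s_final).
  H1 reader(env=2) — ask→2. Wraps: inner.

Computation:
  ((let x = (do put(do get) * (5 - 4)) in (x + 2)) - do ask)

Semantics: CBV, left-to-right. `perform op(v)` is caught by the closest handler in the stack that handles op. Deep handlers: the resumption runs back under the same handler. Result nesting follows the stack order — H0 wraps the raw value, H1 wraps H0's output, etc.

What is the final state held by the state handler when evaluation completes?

Answer: 1

Evaluation trace:
get @ H0 ⇒ 1
put(1) @ H0 ⇒ s:=1
ask @ H1 ⇒ 2
H0 returns (0, 1)
H1 returns (0, 1)
= (0, 1)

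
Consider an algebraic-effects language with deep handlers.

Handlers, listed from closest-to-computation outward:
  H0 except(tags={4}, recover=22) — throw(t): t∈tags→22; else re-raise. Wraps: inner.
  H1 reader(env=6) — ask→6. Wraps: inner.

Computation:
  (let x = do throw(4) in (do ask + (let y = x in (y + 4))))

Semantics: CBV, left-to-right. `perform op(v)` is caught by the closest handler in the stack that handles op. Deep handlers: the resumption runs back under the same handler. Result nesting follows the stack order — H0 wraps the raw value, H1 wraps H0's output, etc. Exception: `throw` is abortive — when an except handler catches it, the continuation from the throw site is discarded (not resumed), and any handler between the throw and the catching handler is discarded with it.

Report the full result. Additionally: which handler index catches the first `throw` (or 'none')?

Answer: 22 ; first throw caught by: H0

Step-by-step:
throw(4) @ H0 caught ⇒ 22
H1 returns 22
= 22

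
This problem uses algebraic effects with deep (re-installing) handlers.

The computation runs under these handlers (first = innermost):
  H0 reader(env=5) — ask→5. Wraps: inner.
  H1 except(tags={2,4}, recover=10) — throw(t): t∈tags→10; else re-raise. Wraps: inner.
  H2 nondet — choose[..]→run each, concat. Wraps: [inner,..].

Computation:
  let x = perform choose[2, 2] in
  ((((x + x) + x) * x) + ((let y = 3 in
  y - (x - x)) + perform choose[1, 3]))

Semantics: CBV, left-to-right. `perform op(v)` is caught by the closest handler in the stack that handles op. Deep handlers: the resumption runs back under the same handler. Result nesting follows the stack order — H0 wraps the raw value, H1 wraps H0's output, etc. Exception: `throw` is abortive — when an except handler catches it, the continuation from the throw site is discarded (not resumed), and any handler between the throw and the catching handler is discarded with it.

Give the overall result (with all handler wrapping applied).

Evaluation trace:
choose[2, 2] @ H2
  branch[0] choose=2:
    choose[1, 3] @ H2
      branch[0] choose=1:
        H0 returns 16
        H1 returns 16
        H2 returns [16]
      branch[1] choose=3:
        H0 returns 18
        H1 returns 18
        H2 returns [18]
  branch[1] choose=2:
    choose[1, 3] @ H2
      branch[0] choose=1:
        H0 returns 16
        H1 returns 16
        H2 returns [16]
      branch[1] choose=3:
        H0 returns 18
        H1 returns 18
        H2 returns [18]
= [16, 18, 16, 18]

Answer: [16, 18, 16, 18]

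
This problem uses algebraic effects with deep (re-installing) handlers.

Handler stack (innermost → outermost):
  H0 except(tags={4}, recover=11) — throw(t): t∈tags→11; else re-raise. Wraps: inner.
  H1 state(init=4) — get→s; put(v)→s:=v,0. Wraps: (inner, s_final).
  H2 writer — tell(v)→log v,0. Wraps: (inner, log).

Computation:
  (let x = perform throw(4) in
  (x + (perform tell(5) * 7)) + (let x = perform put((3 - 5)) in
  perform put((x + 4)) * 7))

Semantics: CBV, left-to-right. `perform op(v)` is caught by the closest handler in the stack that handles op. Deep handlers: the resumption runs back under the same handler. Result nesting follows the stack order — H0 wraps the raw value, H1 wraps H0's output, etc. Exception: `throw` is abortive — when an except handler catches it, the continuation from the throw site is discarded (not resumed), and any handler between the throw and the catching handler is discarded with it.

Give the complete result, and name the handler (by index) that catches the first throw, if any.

Answer: ((11, 4), ()) ; first throw caught by: H0

Evaluation trace:
throw(4) @ H0 caught ⇒ 11
H1 returns (11, 4)
H2 returns ((11, 4), ())
= ((11, 4), ())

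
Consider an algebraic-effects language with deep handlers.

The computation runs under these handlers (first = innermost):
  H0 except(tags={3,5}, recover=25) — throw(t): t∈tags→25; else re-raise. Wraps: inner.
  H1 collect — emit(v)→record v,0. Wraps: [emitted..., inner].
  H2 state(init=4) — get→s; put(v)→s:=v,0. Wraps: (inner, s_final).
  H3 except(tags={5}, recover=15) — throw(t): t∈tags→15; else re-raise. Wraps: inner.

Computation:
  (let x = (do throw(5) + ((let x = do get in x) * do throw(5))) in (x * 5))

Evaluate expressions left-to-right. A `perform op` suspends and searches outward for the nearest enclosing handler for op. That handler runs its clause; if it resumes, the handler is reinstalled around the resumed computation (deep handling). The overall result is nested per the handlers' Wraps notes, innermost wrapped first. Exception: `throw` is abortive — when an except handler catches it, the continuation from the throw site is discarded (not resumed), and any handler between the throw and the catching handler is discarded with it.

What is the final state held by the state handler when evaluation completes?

Answer: 4

Evaluation trace:
throw(5) @ H0 caught ⇒ 25
H1 returns [25]
H2 returns ([25], 4)
H3 returns ([25], 4)
= ([25], 4)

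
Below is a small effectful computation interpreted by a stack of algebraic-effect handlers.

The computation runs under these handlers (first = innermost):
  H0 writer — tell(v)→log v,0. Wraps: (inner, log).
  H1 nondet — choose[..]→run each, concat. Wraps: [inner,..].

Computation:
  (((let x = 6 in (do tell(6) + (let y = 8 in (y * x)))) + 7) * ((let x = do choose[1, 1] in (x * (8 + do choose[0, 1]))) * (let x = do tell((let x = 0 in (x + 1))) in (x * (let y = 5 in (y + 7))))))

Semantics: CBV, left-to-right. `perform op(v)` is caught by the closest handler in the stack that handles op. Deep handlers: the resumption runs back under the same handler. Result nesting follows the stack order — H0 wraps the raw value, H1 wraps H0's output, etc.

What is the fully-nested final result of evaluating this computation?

Answer: [(0, (6, 1)), (0, (6, 1)), (0, (6, 1)), (0, (6, 1))]

Evaluation trace:
tell(6) @ H0 ⇒ log+=6
choose[1, 1] @ H1
  branch[0] choose=1:
    choose[0, 1] @ H1
      branch[0] choose=0:
        tell(1) @ H0 ⇒ log+=1
        H0 returns (0, (6, 1))
        H1 returns [(0, (6, 1))]
      branch[1] choose=1:
        tell(1) @ H0 ⇒ log+=1
        H0 returns (0, (6, 1))
        H1 returns [(0, (6, 1))]
  branch[1] choose=1:
    choose[0, 1] @ H1
      branch[0] choose=0:
        tell(1) @ H0 ⇒ log+=1
        H0 returns (0, (6, 1))
        H1 returns [(0, (6, 1))]
      branch[1] choose=1:
        tell(1) @ H0 ⇒ log+=1
        H0 returns (0, (6, 1))
        H1 returns [(0, (6, 1))]
= [(0, (6, 1)), (0, (6, 1)), (0, (6, 1)), (0, (6, 1))]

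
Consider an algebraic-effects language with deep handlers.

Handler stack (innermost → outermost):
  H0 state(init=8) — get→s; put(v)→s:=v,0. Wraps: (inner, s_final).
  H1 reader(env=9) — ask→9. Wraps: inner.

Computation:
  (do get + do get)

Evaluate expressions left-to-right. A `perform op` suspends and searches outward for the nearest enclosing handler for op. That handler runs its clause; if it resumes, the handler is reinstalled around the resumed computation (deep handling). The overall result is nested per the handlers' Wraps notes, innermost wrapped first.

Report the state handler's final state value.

Step-by-step:
get @ H0 ⇒ 8
get @ H0 ⇒ 8
H0 returns (16, 8)
H1 returns (16, 8)
= (16, 8)

Answer: 8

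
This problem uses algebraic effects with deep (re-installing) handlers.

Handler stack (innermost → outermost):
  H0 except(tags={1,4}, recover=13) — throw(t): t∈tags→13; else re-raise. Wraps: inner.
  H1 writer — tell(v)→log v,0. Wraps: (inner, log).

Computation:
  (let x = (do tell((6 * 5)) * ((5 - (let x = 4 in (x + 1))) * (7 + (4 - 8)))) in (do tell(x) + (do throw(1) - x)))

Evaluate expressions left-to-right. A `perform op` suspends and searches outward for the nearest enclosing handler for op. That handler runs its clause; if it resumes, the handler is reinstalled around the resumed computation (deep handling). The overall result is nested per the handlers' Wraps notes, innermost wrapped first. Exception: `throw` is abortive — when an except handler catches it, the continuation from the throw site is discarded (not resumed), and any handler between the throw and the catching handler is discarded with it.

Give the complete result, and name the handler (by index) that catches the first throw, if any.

Step-by-step:
tell(30) @ H1 ⇒ log+=30
tell(0) @ H1 ⇒ log+=0
throw(1) @ H0 caught ⇒ 13
H1 returns (13, (30, 0))
= (13, (30, 0))

Answer: (13, (30, 0)) ; first throw caught by: H0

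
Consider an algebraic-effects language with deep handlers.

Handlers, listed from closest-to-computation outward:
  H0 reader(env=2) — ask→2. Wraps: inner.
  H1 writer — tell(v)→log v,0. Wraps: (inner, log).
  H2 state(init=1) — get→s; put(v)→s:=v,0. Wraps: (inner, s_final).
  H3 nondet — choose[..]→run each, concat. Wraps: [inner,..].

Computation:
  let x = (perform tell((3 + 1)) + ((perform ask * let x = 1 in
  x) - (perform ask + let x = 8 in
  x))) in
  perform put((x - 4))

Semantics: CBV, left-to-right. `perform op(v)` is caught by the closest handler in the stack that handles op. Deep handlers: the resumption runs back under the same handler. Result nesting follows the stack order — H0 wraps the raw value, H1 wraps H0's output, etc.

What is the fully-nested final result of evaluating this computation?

Answer: [((0, (4)), -12)]

Evaluation trace:
tell(4) @ H1 ⇒ log+=4
ask @ H0 ⇒ 2
ask @ H0 ⇒ 2
put(-12) @ H2 ⇒ s:=-12
H0 returns 0
H1 returns (0, (4))
H2 returns ((0, (4)), -12)
H3 returns [((0, (4)), -12)]
= [((0, (4)), -12)]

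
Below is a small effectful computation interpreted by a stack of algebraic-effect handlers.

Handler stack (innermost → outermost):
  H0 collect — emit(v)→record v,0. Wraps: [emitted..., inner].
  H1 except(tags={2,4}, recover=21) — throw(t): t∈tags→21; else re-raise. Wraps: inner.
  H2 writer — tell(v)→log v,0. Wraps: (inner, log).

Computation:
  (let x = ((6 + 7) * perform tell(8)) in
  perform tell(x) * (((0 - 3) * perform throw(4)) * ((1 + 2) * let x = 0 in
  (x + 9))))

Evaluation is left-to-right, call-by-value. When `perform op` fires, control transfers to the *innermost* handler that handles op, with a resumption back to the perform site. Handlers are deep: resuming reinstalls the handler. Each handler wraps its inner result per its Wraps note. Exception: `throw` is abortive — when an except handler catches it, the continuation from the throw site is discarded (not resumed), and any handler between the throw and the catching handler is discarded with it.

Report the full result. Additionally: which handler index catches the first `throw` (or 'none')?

Step-by-step:
tell(8) @ H2 ⇒ log+=8
tell(0) @ H2 ⇒ log+=0
throw(4) @ H1 caught ⇒ 21
H2 returns (21, (8, 0))
= (21, (8, 0))

Answer: (21, (8, 0)) ; first throw caught by: H1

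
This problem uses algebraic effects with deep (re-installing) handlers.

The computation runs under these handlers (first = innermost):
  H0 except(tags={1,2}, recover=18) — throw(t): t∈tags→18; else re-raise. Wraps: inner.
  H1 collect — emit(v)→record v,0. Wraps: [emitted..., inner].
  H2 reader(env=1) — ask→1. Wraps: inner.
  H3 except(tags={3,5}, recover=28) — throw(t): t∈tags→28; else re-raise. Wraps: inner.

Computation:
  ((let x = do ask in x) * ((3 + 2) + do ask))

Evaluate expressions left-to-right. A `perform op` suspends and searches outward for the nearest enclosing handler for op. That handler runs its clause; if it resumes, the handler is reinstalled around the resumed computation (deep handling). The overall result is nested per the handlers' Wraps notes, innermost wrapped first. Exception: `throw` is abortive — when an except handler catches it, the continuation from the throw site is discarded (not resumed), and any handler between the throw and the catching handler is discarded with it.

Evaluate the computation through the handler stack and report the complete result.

Working:
ask @ H2 ⇒ 1
ask @ H2 ⇒ 1
H0 returns 6
H1 returns [6]
H2 returns [6]
H3 returns [6]
= [6]

Answer: [6]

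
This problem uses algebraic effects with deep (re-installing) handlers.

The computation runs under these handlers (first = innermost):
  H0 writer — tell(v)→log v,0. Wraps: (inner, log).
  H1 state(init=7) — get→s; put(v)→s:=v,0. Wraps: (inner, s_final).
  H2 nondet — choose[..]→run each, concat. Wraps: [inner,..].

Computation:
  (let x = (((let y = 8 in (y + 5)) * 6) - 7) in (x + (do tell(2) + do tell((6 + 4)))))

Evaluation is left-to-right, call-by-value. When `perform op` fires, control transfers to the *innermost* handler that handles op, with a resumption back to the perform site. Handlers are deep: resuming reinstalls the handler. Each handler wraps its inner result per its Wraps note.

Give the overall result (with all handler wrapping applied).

Step-by-step:
tell(2) @ H0 ⇒ log+=2
tell(10) @ H0 ⇒ log+=10
H0 returns (71, (2, 10))
H1 returns ((71, (2, 10)), 7)
H2 returns [((71, (2, 10)), 7)]
= [((71, (2, 10)), 7)]

Answer: [((71, (2, 10)), 7)]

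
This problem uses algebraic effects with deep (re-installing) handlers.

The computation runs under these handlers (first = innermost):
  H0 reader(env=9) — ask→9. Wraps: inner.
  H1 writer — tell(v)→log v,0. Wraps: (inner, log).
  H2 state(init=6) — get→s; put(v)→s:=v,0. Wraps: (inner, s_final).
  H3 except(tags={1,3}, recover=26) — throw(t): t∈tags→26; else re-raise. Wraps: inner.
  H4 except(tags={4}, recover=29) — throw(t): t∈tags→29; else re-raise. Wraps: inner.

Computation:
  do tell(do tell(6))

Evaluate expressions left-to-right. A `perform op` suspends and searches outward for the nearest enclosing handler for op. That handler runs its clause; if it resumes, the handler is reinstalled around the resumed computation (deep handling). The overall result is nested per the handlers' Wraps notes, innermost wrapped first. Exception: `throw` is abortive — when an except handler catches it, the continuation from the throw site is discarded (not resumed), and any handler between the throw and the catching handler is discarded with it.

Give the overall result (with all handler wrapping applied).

Answer: ((0, (6, 0)), 6)

Evaluation trace:
tell(6) @ H1 ⇒ log+=6
tell(0) @ H1 ⇒ log+=0
H0 returns 0
H1 returns (0, (6, 0))
H2 returns ((0, (6, 0)), 6)
H3 returns ((0, (6, 0)), 6)
H4 returns ((0, (6, 0)), 6)
= ((0, (6, 0)), 6)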